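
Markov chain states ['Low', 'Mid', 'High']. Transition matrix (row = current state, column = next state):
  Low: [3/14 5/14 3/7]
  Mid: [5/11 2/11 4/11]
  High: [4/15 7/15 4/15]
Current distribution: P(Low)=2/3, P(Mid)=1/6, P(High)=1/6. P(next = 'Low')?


P(next=Low) = Σᵢ P(now=i)×P(i→Low)
= 2/3×3/14 + 1/6×5/11 + 1/6×4/15
= 1/7 + 5/66 + 2/45 = 1823/6930

P = 1823/6930 ≈ 0.2631


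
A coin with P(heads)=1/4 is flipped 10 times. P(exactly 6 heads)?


Binomial: P(X=6) = C(10,6)×p^6×(1-p)^4
= 210 × 1/4096 × 81/256 = 8505/524288

P(X=6) = 8505/524288 ≈ 1.62%


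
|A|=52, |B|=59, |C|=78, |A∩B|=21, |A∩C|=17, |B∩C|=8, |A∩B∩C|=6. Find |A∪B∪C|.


|A∪B∪C| = 52+59+78-21-17-8+6 = 149

|A∪B∪C| = 149


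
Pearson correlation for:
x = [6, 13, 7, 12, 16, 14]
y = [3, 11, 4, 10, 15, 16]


n=6, Σx=68, Σy=59, Σxy=773, Σx²=850, Σy²=727
r = (6×773 - 68×59)/√((6×850 - 68²)(6×727 - 59²))
= 626/√(476×881) = 626/√419356 ≈ 626/647.5770 ≈ 0.9667

r ≈ 0.9667


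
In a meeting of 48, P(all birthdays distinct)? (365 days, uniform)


P(all different) = Π(365-i)/365 for i=0..47
= (365/365)×(364/365)×...×(318/365)
= 0.039402

P ≈ 0.0394 ≈ 3.94%


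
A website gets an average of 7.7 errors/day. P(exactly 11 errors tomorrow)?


Poisson(λ=7.7): P(X=11) = e^(-λ)×λ^k/k!
= e^(-7.7) × 7.7^11 / 11!
≈ 0.0004528271829 × 5641543963.89 / 39916800 ≈ 0.063999

P(X=11) ≈ 0.063999 ≈ 6.40%


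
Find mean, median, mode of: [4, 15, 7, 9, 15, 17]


Sorted: [4, 7, 9, 15, 15, 17]
Mean = 67/6
Median = 12
Freq: {4: 1, 15: 2, 7: 1, 9: 1, 17: 1}
Mode: [15]

Mean=67/6, Median=12, Mode=15


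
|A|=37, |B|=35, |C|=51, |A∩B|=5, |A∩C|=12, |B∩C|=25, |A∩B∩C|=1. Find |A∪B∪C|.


|A∪B∪C| = 37+35+51-5-12-25+1 = 82

|A∪B∪C| = 82


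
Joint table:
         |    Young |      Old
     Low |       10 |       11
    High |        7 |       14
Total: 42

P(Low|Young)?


P(Low|Young) = 10/(10+7) = 10/17

P = 10/17 ≈ 58.82%


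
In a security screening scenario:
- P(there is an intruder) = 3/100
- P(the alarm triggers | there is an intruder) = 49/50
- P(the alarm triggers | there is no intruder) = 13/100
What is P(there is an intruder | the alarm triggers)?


Using Bayes' theorem:
P(A|B) = P(B|A)·P(A) / P(B)

P(the alarm triggers) = 49/50 × 3/100 + 13/100 × 97/100
= 147/5000 + 1261/10000 = 311/2000

P(there is an intruder|the alarm triggers) = (147/5000) / (311/2000) = 294/1555

P(there is an intruder|the alarm triggers) = 294/1555 ≈ 18.91%


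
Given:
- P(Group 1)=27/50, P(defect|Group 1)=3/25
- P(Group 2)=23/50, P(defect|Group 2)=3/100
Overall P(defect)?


P(B) = Σ P(B|Aᵢ)×P(Aᵢ)
  3/25×27/50 = 81/1250
  3/100×23/50 = 69/5000
Sum = 393/5000

P(defect) = 393/5000 ≈ 7.86%


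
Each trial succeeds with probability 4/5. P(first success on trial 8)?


Geometric: P(X=8) = (1-p)^(k-1)×p = (1/5)^7×4/5 = 4/390625

P(X=8) = 4/390625 ≈ 0.00%


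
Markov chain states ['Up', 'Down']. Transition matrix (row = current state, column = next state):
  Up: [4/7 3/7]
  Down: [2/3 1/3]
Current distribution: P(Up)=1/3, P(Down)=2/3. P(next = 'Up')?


P(next=Up) = Σᵢ P(now=i)×P(i→Up)
= 1/3×4/7 + 2/3×2/3
= 4/21 + 4/9 = 40/63

P = 40/63 ≈ 0.6349


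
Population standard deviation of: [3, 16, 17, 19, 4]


Mean = 59/5
  (3-59/5)²=1936/25
  (16-59/5)²=441/25
  (17-59/5)²=676/25
  (19-59/5)²=1296/25
  (4-59/5)²=1521/25
Σ(x-μ)² = 1174/5
σ² = (1174/5)/5 = 1174/25

σ = √(1174/25) ≈ 6.8527


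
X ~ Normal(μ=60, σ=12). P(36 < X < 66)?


z₁=(36-60)/12=-2.0, z₂=(66-60)/12=0.5
P = Φ(0.5) - Φ(-2.0) = 0.691462 - 0.022750 = 0.668712 ≈ 0.6687

P(36 < X < 66) ≈ 0.6687


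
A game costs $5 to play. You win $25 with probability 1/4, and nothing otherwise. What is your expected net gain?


E[gain] = (25-5)×1/4 + (-5)×3/4
= 5 - 15/4 = 5/4

Expected net gain = $5/4 ≈ $1.25


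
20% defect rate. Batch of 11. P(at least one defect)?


P(all good) = (4/5)^11 = 4194304/48828125
P(≥1 defect) = 44633821/48828125

P = 44633821/48828125 ≈ 91.41%


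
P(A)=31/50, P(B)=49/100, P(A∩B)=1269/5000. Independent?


P(A)×P(B) = 1519/5000
P(A∩B) = 1269/5000
Not equal → NOT independent

No, not independent


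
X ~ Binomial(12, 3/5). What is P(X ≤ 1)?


P(X ≤ 1) = Σ P(X=i) for i=0..1
P(X=0) = 4096/244140625
P(X=1) = 73728/244140625
Sum = 77824/244140625

P(X ≤ 1) = 77824/244140625 ≈ 0.03%


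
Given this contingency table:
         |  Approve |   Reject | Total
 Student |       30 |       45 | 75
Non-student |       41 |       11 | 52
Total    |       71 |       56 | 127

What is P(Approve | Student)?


P(Approve | Student) = 30/(30+45) = 30/75 = 2/5

P(Approve|Student) = 2/5 ≈ 40.00%


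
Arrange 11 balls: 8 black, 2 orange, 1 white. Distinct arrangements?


11!/(8!×2!×1!) = 495

495


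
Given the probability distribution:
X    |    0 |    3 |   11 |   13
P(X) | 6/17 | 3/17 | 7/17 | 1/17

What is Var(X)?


E[X] = 99/17
E[X²] = 1043/17
Var(X) = E[X²] - (E[X])² = 1043/17 - 9801/289 = 7930/289

Var(X) = 7930/289 ≈ 27.4394


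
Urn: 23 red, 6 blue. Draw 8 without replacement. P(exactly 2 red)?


Hypergeometric: C(23,2)×C(6,6)/C(29,8)
= 253×1/4292145 = 1/16965

P(X=2) = 1/16965 ≈ 0.01%


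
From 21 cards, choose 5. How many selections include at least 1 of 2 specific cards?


Complement: C(21,5) - C(19,5) = 20349 - 11628 = 8721

8721


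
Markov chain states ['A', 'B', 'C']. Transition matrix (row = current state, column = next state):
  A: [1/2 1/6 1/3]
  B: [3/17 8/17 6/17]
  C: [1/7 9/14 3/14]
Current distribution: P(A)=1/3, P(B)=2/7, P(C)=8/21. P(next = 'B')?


P(next=B) = Σᵢ P(now=i)×P(i→B)
= 1/3×1/6 + 2/7×8/17 + 8/21×9/14
= 1/18 + 16/119 + 12/49 = 6521/14994

P = 6521/14994 ≈ 0.4349


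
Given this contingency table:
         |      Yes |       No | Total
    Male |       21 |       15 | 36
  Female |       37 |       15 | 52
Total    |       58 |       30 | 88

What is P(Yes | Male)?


P(Yes | Male) = 21/(21+15) = 21/36 = 7/12

P(Yes|Male) = 7/12 ≈ 58.33%


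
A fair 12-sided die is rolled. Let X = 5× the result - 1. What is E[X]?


E[die] = (1+12)/2 = 13/2
E[X] = 5×13/2 - 1 = 63/2

E[X] = 63/2


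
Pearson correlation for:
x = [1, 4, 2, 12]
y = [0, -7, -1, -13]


n=4, Σx=19, Σy=-21, Σxy=-186, Σx²=165, Σy²=219
r = (4×(-186) - 19×(-21))/√((4×165 - 19²)(4×219 - (-21)²))
= -345/√(299×435) = -345/√130065 ≈ -345/360.6453 ≈ -0.9566

r ≈ -0.9566


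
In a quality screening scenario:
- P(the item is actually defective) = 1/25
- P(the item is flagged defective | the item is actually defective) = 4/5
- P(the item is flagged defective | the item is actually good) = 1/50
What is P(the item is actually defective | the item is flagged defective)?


Using Bayes' theorem:
P(A|B) = P(B|A)·P(A) / P(B)

P(the item is flagged defective) = 4/5 × 1/25 + 1/50 × 24/25
= 4/125 + 12/625 = 32/625

P(the item is actually defective|the item is flagged defective) = (4/125) / (32/625) = 5/8

P(the item is actually defective|the item is flagged defective) = 5/8 ≈ 62.50%


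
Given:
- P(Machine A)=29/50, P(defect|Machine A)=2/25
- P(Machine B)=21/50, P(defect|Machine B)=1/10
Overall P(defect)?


P(B) = Σ P(B|Aᵢ)×P(Aᵢ)
  2/25×29/50 = 29/625
  1/10×21/50 = 21/500
Sum = 221/2500

P(defect) = 221/2500 ≈ 8.84%


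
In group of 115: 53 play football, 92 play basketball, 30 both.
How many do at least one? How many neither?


|A∪B| = 53+92-30 = 115
Neither = 115-115 = 0

At least one: 115; Neither: 0


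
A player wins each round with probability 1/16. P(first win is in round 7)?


Geometric: P(X=7) = (1-p)^(k-1)×p = (15/16)^6×1/16 = 11390625/268435456

P(X=7) = 11390625/268435456 ≈ 4.24%


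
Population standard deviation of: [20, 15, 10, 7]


Mean = 52/4 = 13
  (20-13)²=49
  (15-13)²=4
  (10-13)²=9
  (7-13)²=36
Σ(x-μ)² = 98
σ² = 98/4 = 49/2

σ = √(49/2) ≈ 4.9497


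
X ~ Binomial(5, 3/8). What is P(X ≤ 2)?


P(X ≤ 2) = Σ P(X=i) for i=0..2
P(X=0) = 3125/32768
P(X=1) = 9375/32768
P(X=2) = 5625/16384
Sum = 11875/16384

P(X ≤ 2) = 11875/16384 ≈ 72.48%


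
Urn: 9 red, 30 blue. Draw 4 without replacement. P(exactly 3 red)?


Hypergeometric: C(9,3)×C(30,1)/C(39,4)
= 84×30/82251 = 280/9139

P(X=3) = 280/9139 ≈ 3.06%


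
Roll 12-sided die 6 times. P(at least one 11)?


P(no 11)^6 = (11/12)^6 = 1771561/2985984
P(≥1) = 1 - 1771561/2985984 = 1214423/2985984

P = 1214423/2985984 ≈ 40.67%


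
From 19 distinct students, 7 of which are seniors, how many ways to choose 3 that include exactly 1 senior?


Choose 1 of the 7 seniors and 2 of the other 12 students:
C(7,1)×C(12,2) = 7×66 = 462

462


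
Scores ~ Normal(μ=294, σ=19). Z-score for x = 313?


z = (x - μ)/σ = (313 - 294)/19 = 1.0

z = 1.0


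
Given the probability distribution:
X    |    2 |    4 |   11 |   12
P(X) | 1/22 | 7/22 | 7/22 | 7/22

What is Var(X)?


E[X] = 191/22
E[X²] = 1971/22
Var(X) = E[X²] - (E[X])² = 1971/22 - 36481/484 = 6881/484

Var(X) = 6881/484 ≈ 14.2169


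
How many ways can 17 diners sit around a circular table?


Circular arrangements of 17 distinct objects: fix one position to break rotational symmetry.
(n-1)! = 16! = 20922789888000

20922789888000


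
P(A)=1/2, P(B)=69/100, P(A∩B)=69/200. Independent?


P(A)×P(B) = 69/200
P(A∩B) = 69/200
Equal ✓ → Independent

Yes, independent


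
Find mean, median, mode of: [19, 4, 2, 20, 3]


Sorted: [2, 3, 4, 19, 20]
Mean = 48/5
Median = 4
Freq: {19: 1, 4: 1, 2: 1, 20: 1, 3: 1}
Mode: No mode

Mean=48/5, Median=4, Mode=No mode


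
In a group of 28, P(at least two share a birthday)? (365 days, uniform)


P(all different) = Π(365-i)/365 for i=0..27
= 0.345539
P(match) = 1 - 0.345539 = 0.654461

P ≈ 0.6545 ≈ 65.45%


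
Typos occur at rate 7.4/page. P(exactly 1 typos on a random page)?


Poisson(λ=7.4): P(X=1) = e^(-λ)×λ^k/k!
= e^(-7.4) × 7.4^1 / 1!
≈ 0.0006112527611 × 7.4 / 1 ≈ 0.004523

P(X=1) ≈ 0.004523 ≈ 0.45%


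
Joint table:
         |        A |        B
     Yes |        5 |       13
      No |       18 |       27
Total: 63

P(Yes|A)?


P(Yes|A) = 5/(5+18) = 5/23

P = 5/23 ≈ 21.74%


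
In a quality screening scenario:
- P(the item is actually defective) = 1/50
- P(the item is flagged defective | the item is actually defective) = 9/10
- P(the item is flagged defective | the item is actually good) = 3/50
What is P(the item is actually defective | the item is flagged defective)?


Using Bayes' theorem:
P(A|B) = P(B|A)·P(A) / P(B)

P(the item is flagged defective) = 9/10 × 1/50 + 3/50 × 49/50
= 9/500 + 147/2500 = 48/625

P(the item is actually defective|the item is flagged defective) = (9/500) / (48/625) = 15/64

P(the item is actually defective|the item is flagged defective) = 15/64 ≈ 23.44%


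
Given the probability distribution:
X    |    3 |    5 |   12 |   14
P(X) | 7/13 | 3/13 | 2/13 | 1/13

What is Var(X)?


E[X] = 74/13
E[X²] = 622/13
Var(X) = E[X²] - (E[X])² = 622/13 - 5476/169 = 2610/169

Var(X) = 2610/169 ≈ 15.4438


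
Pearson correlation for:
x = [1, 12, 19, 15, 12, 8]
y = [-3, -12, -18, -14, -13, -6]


n=6, Σx=67, Σy=-66, Σxy=-903, Σx²=939, Σy²=878
r = (6×(-903) - 67×(-66))/√((6×939 - 67²)(6×878 - (-66)²))
= -996/√(1145×912) = -996/√1044240 ≈ -996/1021.8806 ≈ -0.9747

r ≈ -0.9747


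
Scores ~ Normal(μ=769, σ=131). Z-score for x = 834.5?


z = (x - μ)/σ = (834.5 - 769)/131 = 0.5

z = 0.5


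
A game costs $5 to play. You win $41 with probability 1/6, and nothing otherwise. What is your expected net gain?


E[gain] = (41-5)×1/6 + (-5)×5/6
= 6 - 25/6 = 11/6

Expected net gain = $11/6 ≈ $1.83


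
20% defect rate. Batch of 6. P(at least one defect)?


P(all good) = (4/5)^6 = 4096/15625
P(≥1 defect) = 11529/15625

P = 11529/15625 ≈ 73.79%


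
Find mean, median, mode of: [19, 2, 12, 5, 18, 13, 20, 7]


Sorted: [2, 5, 7, 12, 13, 18, 19, 20]
Mean = 96/8 = 12
Median = 25/2
Freq: {19: 1, 2: 1, 12: 1, 5: 1, 18: 1, 13: 1, 20: 1, 7: 1}
Mode: No mode

Mean=12, Median=25/2, Mode=No mode


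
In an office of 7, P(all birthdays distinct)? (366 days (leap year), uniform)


P(all different) = Π(366-i)/366 for i=0..6
= (366/366)×(365/366)×...×(360/366)
= 0.943914

P ≈ 0.9439 ≈ 94.39%


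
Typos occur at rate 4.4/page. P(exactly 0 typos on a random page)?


Poisson(λ=4.4): P(X=0) = e^(-λ)×λ^k/k!
= e^(-4.4) × 4.4^0 / 0!
≈ 0.0122773399 × 1 / 1 ≈ 0.012277

P(X=0) ≈ 0.012277 ≈ 1.23%


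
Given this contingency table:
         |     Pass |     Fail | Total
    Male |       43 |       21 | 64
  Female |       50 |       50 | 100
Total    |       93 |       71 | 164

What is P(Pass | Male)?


P(Pass | Male) = 43/(43+21) = 43/64

P(Pass|Male) = 43/64 ≈ 67.19%


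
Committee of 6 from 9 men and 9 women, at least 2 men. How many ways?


Count by #men:
  2M,4W: C(9,2)×C(9,4)=4536
  3M,3W: C(9,3)×C(9,3)=7056
  4M,2W: C(9,4)×C(9,2)=4536
  5M,1W: C(9,5)×C(9,1)=1134
  6M,0W: C(9,6)×C(9,0)=84
Total = 17346

17346


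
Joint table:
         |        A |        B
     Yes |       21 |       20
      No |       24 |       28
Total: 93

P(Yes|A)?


P(Yes|A) = 21/(21+24) = 21/45 = 7/15

P = 7/15 ≈ 46.67%


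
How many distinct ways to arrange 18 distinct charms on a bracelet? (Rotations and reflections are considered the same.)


Free circular arrangements: rotations and reflections both identified.
(n-1)!/2 = 17!/2 = 355687428096000/2 = 177843714048000

177843714048000


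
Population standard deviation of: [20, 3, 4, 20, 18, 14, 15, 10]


Mean = 104/8 = 13
  (20-13)²=49
  (3-13)²=100
  (4-13)²=81
  (20-13)²=49
  (18-13)²=25
  (14-13)²=1
  (15-13)²=4
  (10-13)²=9
Σ(x-μ)² = 318
σ² = 318/8 = 159/4

σ = √(159/4) ≈ 6.3048


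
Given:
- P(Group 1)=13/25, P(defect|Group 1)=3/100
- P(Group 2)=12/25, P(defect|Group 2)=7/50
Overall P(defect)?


P(B) = Σ P(B|Aᵢ)×P(Aᵢ)
  3/100×13/25 = 39/2500
  7/50×12/25 = 42/625
Sum = 207/2500

P(defect) = 207/2500 ≈ 8.28%


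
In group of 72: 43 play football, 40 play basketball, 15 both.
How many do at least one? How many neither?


|A∪B| = 43+40-15 = 68
Neither = 72-68 = 4

At least one: 68; Neither: 4


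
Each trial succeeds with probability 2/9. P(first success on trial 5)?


Geometric: P(X=5) = (1-p)^(k-1)×p = (7/9)^4×2/9 = 4802/59049

P(X=5) = 4802/59049 ≈ 8.13%


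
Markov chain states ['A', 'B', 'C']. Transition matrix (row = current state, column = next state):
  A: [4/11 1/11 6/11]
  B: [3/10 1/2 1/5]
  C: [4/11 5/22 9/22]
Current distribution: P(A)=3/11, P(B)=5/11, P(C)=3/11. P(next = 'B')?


P(next=B) = Σᵢ P(now=i)×P(i→B)
= 3/11×1/11 + 5/11×1/2 + 3/11×5/22
= 3/121 + 5/22 + 15/242 = 38/121

P = 38/121 ≈ 0.3140


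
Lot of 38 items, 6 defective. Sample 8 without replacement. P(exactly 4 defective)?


Hypergeometric: C(6,4)×C(32,4)/C(38,8)
= 15×35960/48903492 = 1450/131461

P(X=4) = 1450/131461 ≈ 1.10%


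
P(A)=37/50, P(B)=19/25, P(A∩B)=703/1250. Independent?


P(A)×P(B) = 703/1250
P(A∩B) = 703/1250
Equal ✓ → Independent

Yes, independent


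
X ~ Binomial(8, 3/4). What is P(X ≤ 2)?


P(X ≤ 2) = Σ P(X=i) for i=0..2
P(X=0) = 1/65536
P(X=1) = 3/8192
P(X=2) = 63/16384
Sum = 277/65536

P(X ≤ 2) = 277/65536 ≈ 0.42%


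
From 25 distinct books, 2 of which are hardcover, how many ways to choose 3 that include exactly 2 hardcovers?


Choose 2 of the 2 hardcovers and 1 of the other 23 books:
C(2,2)×C(23,1) = 1×23 = 23

23


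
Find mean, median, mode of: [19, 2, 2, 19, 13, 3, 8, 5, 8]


Sorted: [2, 2, 3, 5, 8, 8, 13, 19, 19]
Mean = 79/9
Median = 8
Freq: {19: 2, 2: 2, 13: 1, 3: 1, 8: 2, 5: 1}
Mode: [2, 8, 19]

Mean=79/9, Median=8, Mode=[2, 8, 19]


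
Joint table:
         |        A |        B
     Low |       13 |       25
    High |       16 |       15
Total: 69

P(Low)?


P(Low) = (13+25)/69 = 38/69

P(Low) = 38/69 ≈ 55.07%


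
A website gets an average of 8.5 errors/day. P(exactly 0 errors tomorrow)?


Poisson(λ=8.5): P(X=0) = e^(-λ)×λ^k/k!
= e^(-8.5) × 8.5^0 / 0!
≈ 0.000203468369 × 1 / 1 ≈ 0.000203

P(X=0) ≈ 0.000203 ≈ 0.02%


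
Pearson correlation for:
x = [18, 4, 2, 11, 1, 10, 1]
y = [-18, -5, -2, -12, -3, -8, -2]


n=7, Σx=47, Σy=-50, Σxy=-565, Σx²=567, Σy²=574
r = (7×(-565) - 47×(-50))/√((7×567 - 47²)(7×574 - (-50)²))
= -1605/√(1760×1518) = -1605/√2671680 ≈ -1605/1634.5275 ≈ -0.9819

r ≈ -0.9819


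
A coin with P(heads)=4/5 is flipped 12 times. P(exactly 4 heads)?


Binomial: P(X=4) = C(12,4)×p^4×(1-p)^8
= 495 × 256/625 × 1/390625 = 25344/48828125

P(X=4) = 25344/48828125 ≈ 0.05%


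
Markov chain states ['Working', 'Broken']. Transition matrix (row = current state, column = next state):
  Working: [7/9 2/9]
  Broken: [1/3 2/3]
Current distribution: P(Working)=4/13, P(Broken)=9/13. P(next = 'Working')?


P(next=Working) = Σᵢ P(now=i)×P(i→Working)
= 4/13×7/9 + 9/13×1/3
= 28/117 + 3/13 = 55/117

P = 55/117 ≈ 0.4701


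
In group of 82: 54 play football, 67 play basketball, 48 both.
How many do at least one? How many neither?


|A∪B| = 54+67-48 = 73
Neither = 82-73 = 9

At least one: 73; Neither: 9


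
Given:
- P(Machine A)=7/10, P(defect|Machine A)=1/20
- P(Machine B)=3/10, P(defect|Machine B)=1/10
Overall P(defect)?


P(B) = Σ P(B|Aᵢ)×P(Aᵢ)
  1/20×7/10 = 7/200
  1/10×3/10 = 3/100
Sum = 13/200

P(defect) = 13/200 ≈ 6.50%


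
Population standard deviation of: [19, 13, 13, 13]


Mean = 58/4 = 29/2
  (19-29/2)²=81/4
  (13-29/2)²=9/4
  (13-29/2)²=9/4
  (13-29/2)²=9/4
Σ(x-μ)² = 27
σ² = 27/4

σ = √(27/4) ≈ 2.5981


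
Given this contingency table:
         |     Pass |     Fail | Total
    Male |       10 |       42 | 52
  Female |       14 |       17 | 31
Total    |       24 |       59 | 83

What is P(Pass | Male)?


P(Pass | Male) = 10/(10+42) = 10/52 = 5/26

P(Pass|Male) = 5/26 ≈ 19.23%


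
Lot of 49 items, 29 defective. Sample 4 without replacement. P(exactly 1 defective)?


Hypergeometric: C(29,1)×C(20,3)/C(49,4)
= 29×1140/211876 = 8265/52969

P(X=1) = 8265/52969 ≈ 15.60%


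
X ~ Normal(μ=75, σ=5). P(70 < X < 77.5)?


z₁=(70-75)/5=-1.0, z₂=(77.5-75)/5=0.5
P = Φ(0.5) - Φ(-1.0) = 0.691462 - 0.158655 = 0.532807 ≈ 0.5328

P(70 < X < 77.5) ≈ 0.5328


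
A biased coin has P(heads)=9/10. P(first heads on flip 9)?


Geometric: P(X=9) = (1-p)^(k-1)×p = (1/10)^8×9/10 = 9/1000000000

P(X=9) = 9/1000000000 ≈ 0.00%


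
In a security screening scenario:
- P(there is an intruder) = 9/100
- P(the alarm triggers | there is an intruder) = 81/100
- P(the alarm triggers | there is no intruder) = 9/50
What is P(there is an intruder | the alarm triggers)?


Using Bayes' theorem:
P(A|B) = P(B|A)·P(A) / P(B)

P(the alarm triggers) = 81/100 × 9/100 + 9/50 × 91/100
= 729/10000 + 819/5000 = 2367/10000

P(there is an intruder|the alarm triggers) = (729/10000) / (2367/10000) = 81/263

P(there is an intruder|the alarm triggers) = 81/263 ≈ 30.80%


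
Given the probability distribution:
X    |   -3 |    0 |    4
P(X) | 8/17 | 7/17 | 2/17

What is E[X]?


E[X] = Σ x·P(X=x)
= (-3)×(8/17) + (0)×(7/17) + (4)×(2/17)
= -16/17

E[X] = -16/17


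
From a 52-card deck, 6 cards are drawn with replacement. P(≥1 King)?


P(not a King) = 48/52 = 12/13
P(none in 6 draws) = (12/13)^6 = 2985984/4826809
P(≥1 King) = 1 - 2985984/4826809 = 1840825/4826809

P = 1840825/4826809 ≈ 38.14%


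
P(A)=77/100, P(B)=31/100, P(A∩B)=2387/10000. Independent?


P(A)×P(B) = 2387/10000
P(A∩B) = 2387/10000
Equal ✓ → Independent

Yes, independent


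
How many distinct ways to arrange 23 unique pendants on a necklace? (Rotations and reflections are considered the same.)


Free circular arrangements: rotations and reflections both identified.
(n-1)!/2 = 22!/2 = 1124000727777607680000/2 = 562000363888803840000

562000363888803840000


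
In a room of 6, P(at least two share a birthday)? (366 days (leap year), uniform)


P(all different) = Π(366-i)/366 for i=0..5
= 0.959646
P(match) = 1 - 0.959646 = 0.040354

P ≈ 0.0404 ≈ 4.04%


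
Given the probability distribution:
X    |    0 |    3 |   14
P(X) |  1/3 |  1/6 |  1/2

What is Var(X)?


E[X] = 15/2
E[X²] = 199/2
Var(X) = E[X²] - (E[X])² = 199/2 - 225/4 = 173/4

Var(X) = 173/4 ≈ 43.2500


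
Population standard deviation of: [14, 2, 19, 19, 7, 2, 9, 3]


Mean = 75/8
  (14-75/8)²=1369/64
  (2-75/8)²=3481/64
  (19-75/8)²=5929/64
  (19-75/8)²=5929/64
  (7-75/8)²=361/64
  (2-75/8)²=3481/64
  (9-75/8)²=9/64
  (3-75/8)²=2601/64
Σ(x-μ)² = 2895/8
σ² = (2895/8)/8 = 2895/64

σ = √(2895/64) ≈ 6.7257


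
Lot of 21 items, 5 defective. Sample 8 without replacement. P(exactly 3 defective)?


Hypergeometric: C(5,3)×C(16,5)/C(21,8)
= 10×4368/203490 = 208/969

P(X=3) = 208/969 ≈ 21.47%


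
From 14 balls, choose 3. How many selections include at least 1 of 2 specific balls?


Complement: C(14,3) - C(12,3) = 364 - 220 = 144

144


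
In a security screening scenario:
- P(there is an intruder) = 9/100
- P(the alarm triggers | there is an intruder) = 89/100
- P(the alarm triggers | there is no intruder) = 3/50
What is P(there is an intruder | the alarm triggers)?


Using Bayes' theorem:
P(A|B) = P(B|A)·P(A) / P(B)

P(the alarm triggers) = 89/100 × 9/100 + 3/50 × 91/100
= 801/10000 + 273/5000 = 1347/10000

P(there is an intruder|the alarm triggers) = (801/10000) / (1347/10000) = 267/449

P(there is an intruder|the alarm triggers) = 267/449 ≈ 59.47%


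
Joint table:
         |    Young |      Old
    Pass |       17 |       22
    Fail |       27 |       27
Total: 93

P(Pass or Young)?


P(Pass∨Young) = P(Pass) + P(Young) - P(Pass∧Young)
= (39 + 44 - 17)/93 = 66/93 = 22/31

P = 22/31 ≈ 70.97%


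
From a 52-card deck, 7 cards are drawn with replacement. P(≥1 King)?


P(not a King) = 48/52 = 12/13
P(none in 7 draws) = (12/13)^7 = 35831808/62748517
P(≥1 King) = 1 - 35831808/62748517 = 26916709/62748517

P = 26916709/62748517 ≈ 42.90%


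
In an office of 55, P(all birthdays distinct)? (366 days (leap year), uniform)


P(all different) = Π(366-i)/366 for i=0..54
= (366/366)×(365/366)×...×(312/366)
= 0.013909

P ≈ 0.0139 ≈ 1.39%


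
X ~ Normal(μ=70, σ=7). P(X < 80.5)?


z = (80.5-70)/7 = 1.5
P(Z < 1.5) = 0.9332

P(X < 80.5) ≈ 0.9332


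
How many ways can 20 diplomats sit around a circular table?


Circular arrangements of 20 distinct objects: fix one position to break rotational symmetry.
(n-1)! = 19! = 121645100408832000

121645100408832000


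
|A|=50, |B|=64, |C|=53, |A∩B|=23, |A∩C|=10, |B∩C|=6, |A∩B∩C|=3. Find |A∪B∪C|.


|A∪B∪C| = 50+64+53-23-10-6+3 = 131

|A∪B∪C| = 131


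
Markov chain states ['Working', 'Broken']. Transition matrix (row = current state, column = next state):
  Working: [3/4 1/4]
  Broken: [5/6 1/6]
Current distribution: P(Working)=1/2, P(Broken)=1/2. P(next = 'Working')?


P(next=Working) = Σᵢ P(now=i)×P(i→Working)
= 1/2×3/4 + 1/2×5/6
= 3/8 + 5/12 = 19/24

P = 19/24 ≈ 0.7917


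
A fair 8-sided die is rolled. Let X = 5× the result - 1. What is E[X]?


E[die] = (1+8)/2 = 9/2
E[X] = 5×9/2 - 1 = 43/2

E[X] = 43/2


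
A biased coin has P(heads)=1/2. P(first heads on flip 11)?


Geometric: P(X=11) = (1-p)^(k-1)×p = (1/2)^10×1/2 = 1/2048

P(X=11) = 1/2048 ≈ 0.05%


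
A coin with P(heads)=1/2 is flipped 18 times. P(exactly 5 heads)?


Binomial: P(X=5) = C(18,5)×p^5×(1-p)^13
= 8568 × 1/32 × 1/8192 = 1071/32768

P(X=5) = 1071/32768 ≈ 3.27%


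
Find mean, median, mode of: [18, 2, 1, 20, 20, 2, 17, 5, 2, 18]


Sorted: [1, 2, 2, 2, 5, 17, 18, 18, 20, 20]
Mean = 105/10 = 21/2
Median = 11
Freq: {18: 2, 2: 3, 1: 1, 20: 2, 17: 1, 5: 1}
Mode: [2]

Mean=21/2, Median=11, Mode=2


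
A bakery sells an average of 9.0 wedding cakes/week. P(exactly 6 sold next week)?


Poisson(λ=9.0): P(X=6) = e^(-λ)×λ^k/k!
= e^(-9.0) × 9.0^6 / 6!
≈ 0.0001234098041 × 531441 / 720 ≈ 0.091090

P(X=6) ≈ 0.091090 ≈ 9.11%


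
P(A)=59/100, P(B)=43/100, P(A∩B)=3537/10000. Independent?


P(A)×P(B) = 2537/10000
P(A∩B) = 3537/10000
Not equal → NOT independent

No, not independent


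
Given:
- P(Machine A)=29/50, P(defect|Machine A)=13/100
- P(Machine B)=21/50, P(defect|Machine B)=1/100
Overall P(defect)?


P(B) = Σ P(B|Aᵢ)×P(Aᵢ)
  13/100×29/50 = 377/5000
  1/100×21/50 = 21/5000
Sum = 199/2500

P(defect) = 199/2500 ≈ 7.96%


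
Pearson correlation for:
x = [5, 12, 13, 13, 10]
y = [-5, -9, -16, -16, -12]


n=5, Σx=53, Σy=-58, Σxy=-669, Σx²=607, Σy²=762
r = (5×(-669) - 53×(-58))/√((5×607 - 53²)(5×762 - (-58)²))
= -271/√(226×446) = -271/√100796 ≈ -271/317.4839 ≈ -0.8536

r ≈ -0.8536


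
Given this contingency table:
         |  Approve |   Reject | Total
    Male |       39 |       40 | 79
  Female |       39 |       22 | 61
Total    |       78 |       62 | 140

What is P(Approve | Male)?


P(Approve | Male) = 39/(39+40) = 39/79

P(Approve|Male) = 39/79 ≈ 49.37%


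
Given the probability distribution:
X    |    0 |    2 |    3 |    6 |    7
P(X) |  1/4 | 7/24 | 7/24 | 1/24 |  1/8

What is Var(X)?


E[X] = 31/12
E[X²] = 137/12
Var(X) = E[X²] - (E[X])² = 137/12 - 961/144 = 683/144

Var(X) = 683/144 ≈ 4.7431


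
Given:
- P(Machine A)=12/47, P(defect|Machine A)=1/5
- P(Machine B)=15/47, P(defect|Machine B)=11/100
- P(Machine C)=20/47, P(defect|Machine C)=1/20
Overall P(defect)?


P(B) = Σ P(B|Aᵢ)×P(Aᵢ)
  1/5×12/47 = 12/235
  11/100×15/47 = 33/940
  1/20×20/47 = 1/47
Sum = 101/940

P(defect) = 101/940 ≈ 10.74%


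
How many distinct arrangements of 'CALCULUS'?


Letters: 8, freq: {'C': 2, 'A': 1, 'L': 2, 'U': 2, 'S': 1}
8!/(2!×1!×2!×2!×1!) = 40320/8 = 5040

5040


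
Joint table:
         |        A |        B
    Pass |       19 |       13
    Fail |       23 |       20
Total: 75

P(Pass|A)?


P(Pass|A) = 19/(19+23) = 19/42

P = 19/42 ≈ 45.24%


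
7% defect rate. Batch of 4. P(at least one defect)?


P(all good) = (93/100)^4 = 74805201/100000000
P(≥1 defect) = 25194799/100000000

P = 25194799/100000000 ≈ 25.19%


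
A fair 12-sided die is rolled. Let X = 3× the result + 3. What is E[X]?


E[die] = (1+12)/2 = 13/2
E[X] = 3×13/2 + 3 = 45/2

E[X] = 45/2


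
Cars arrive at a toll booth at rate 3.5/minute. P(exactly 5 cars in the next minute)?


Poisson(λ=3.5): P(X=5) = e^(-λ)×λ^k/k!
= e^(-3.5) × 3.5^5 / 5!
≈ 0.03019738342 × 525.21875 / 120 ≈ 0.132169

P(X=5) ≈ 0.132169 ≈ 13.22%


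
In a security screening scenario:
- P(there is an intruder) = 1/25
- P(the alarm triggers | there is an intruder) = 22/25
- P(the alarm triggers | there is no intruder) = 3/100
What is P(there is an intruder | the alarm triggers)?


Using Bayes' theorem:
P(A|B) = P(B|A)·P(A) / P(B)

P(the alarm triggers) = 22/25 × 1/25 + 3/100 × 24/25
= 22/625 + 18/625 = 8/125

P(there is an intruder|the alarm triggers) = (22/625) / (8/125) = 11/20

P(there is an intruder|the alarm triggers) = 11/20 ≈ 55.00%


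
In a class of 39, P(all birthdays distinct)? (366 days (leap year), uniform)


P(all different) = Π(366-i)/366 for i=0..38
= (366/366)×(365/366)×...×(328/366)
= 0.122510

P ≈ 0.1225 ≈ 12.25%


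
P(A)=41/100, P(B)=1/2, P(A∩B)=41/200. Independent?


P(A)×P(B) = 41/200
P(A∩B) = 41/200
Equal ✓ → Independent

Yes, independent


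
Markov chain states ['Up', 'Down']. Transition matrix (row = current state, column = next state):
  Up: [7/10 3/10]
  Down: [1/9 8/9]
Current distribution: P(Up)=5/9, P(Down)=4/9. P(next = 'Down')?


P(next=Down) = Σᵢ P(now=i)×P(i→Down)
= 5/9×3/10 + 4/9×8/9
= 1/6 + 32/81 = 91/162

P = 91/162 ≈ 0.5617


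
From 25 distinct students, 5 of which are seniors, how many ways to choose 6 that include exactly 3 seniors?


Choose 3 of the 5 seniors and 3 of the other 20 students:
C(5,3)×C(20,3) = 10×1140 = 11400

11400


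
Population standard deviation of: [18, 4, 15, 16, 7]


Mean = 60/5 = 12
  (18-12)²=36
  (4-12)²=64
  (15-12)²=9
  (16-12)²=16
  (7-12)²=25
Σ(x-μ)² = 150
σ² = 150/5 = 30

σ = √(30) ≈ 5.4772


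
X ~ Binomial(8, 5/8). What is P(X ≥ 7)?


P(X ≥ 7) = Σ P(X=i) for i=7..8
P(X=7) = 234375/2097152
P(X=8) = 390625/16777216
Sum = 2265625/16777216

P(X ≥ 7) = 2265625/16777216 ≈ 13.50%


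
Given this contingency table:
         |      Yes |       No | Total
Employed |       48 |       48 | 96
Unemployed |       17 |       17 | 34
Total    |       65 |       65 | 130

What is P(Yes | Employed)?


P(Yes | Employed) = 48/(48+48) = 48/96 = 1/2

P(Yes|Employed) = 1/2 ≈ 50.00%


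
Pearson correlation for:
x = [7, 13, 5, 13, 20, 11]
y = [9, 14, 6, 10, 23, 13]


n=6, Σx=69, Σy=75, Σxy=1008, Σx²=933, Σy²=1111
r = (6×1008 - 69×75)/√((6×933 - 69²)(6×1111 - 75²))
= 873/√(837×1041) = 873/√871317 ≈ 873/933.4436 ≈ 0.9352

r ≈ 0.9352


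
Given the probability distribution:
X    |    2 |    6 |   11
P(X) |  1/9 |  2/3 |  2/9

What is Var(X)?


E[X] = 20/3
E[X²] = 154/3
Var(X) = E[X²] - (E[X])² = 154/3 - 400/9 = 62/9

Var(X) = 62/9 ≈ 6.8889


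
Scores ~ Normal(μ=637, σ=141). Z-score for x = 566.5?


z = (x - μ)/σ = (566.5 - 637)/141 = -0.5

z = -0.5


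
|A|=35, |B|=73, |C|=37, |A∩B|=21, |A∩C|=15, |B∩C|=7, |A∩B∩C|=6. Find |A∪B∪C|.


|A∪B∪C| = 35+73+37-21-15-7+6 = 108

|A∪B∪C| = 108


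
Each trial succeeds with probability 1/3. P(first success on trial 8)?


Geometric: P(X=8) = (1-p)^(k-1)×p = (2/3)^7×1/3 = 128/6561

P(X=8) = 128/6561 ≈ 1.95%


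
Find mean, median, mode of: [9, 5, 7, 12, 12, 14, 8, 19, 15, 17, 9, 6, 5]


Sorted: [5, 5, 6, 7, 8, 9, 9, 12, 12, 14, 15, 17, 19]
Mean = 138/13
Median = 9
Freq: {9: 2, 5: 2, 7: 1, 12: 2, 14: 1, 8: 1, 19: 1, 15: 1, 17: 1, 6: 1}
Mode: [5, 9, 12]

Mean=138/13, Median=9, Mode=[5, 9, 12]


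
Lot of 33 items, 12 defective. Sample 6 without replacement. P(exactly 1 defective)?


Hypergeometric: C(12,1)×C(21,5)/C(33,6)
= 12×20349/1107568 = 8721/39556

P(X=1) = 8721/39556 ≈ 22.05%


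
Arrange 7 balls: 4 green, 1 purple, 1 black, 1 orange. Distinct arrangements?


7!/(4!×1!×1!×1!) = 210

210


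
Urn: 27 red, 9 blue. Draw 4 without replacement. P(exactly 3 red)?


Hypergeometric: C(27,3)×C(9,1)/C(36,4)
= 2925×9/58905 = 585/1309

P(X=3) = 585/1309 ≈ 44.69%


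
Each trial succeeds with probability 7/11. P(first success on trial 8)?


Geometric: P(X=8) = (1-p)^(k-1)×p = (4/11)^7×7/11 = 114688/214358881

P(X=8) = 114688/214358881 ≈ 0.05%


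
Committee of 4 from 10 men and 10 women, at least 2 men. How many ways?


Count by #men:
  2M,2W: C(10,2)×C(10,2)=2025
  3M,1W: C(10,3)×C(10,1)=1200
  4M,0W: C(10,4)×C(10,0)=210
Total = 3435

3435


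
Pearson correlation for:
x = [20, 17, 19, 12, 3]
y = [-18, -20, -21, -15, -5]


n=5, Σx=71, Σy=-79, Σxy=-1294, Σx²=1203, Σy²=1415
r = (5×(-1294) - 71×(-79))/√((5×1203 - 71²)(5×1415 - (-79)²))
= -861/√(974×834) = -861/√812316 ≈ -861/901.2857 ≈ -0.9553

r ≈ -0.9553


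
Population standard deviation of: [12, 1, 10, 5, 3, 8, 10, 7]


Mean = 56/8 = 7
  (12-7)²=25
  (1-7)²=36
  (10-7)²=9
  (5-7)²=4
  (3-7)²=16
  (8-7)²=1
  (10-7)²=9
  (7-7)²=0
Σ(x-μ)² = 100
σ² = 100/8 = 25/2

σ = √(25/2) ≈ 3.5355


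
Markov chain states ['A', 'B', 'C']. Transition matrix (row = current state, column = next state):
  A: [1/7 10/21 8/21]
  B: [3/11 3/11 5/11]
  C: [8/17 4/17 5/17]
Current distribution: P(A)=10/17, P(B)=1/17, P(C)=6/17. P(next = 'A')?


P(next=A) = Σᵢ P(now=i)×P(i→A)
= 10/17×1/7 + 1/17×3/11 + 6/17×8/17
= 10/119 + 3/187 + 48/289 = 5923/22253

P = 5923/22253 ≈ 0.2662


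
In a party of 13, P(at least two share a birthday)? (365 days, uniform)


P(all different) = Π(365-i)/365 for i=0..12
= 0.805590
P(match) = 1 - 0.805590 = 0.194410

P ≈ 0.1944 ≈ 19.44%


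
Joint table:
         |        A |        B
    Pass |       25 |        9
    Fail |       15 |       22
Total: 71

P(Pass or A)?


P(Pass∨A) = P(Pass) + P(A) - P(Pass∧A)
= (34 + 40 - 25)/71 = 49/71

P = 49/71 ≈ 69.01%


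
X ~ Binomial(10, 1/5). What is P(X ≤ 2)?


P(X ≤ 2) = Σ P(X=i) for i=0..2
P(X=0) = 1048576/9765625
P(X=1) = 524288/1953125
P(X=2) = 589824/1953125
Sum = 6619136/9765625

P(X ≤ 2) = 6619136/9765625 ≈ 67.78%


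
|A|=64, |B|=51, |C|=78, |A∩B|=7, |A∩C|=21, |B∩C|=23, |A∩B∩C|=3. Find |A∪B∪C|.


|A∪B∪C| = 64+51+78-7-21-23+3 = 145

|A∪B∪C| = 145


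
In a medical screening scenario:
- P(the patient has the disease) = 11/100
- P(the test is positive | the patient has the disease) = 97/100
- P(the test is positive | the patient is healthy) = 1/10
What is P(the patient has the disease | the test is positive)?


Using Bayes' theorem:
P(A|B) = P(B|A)·P(A) / P(B)

P(the test is positive) = 97/100 × 11/100 + 1/10 × 89/100
= 1067/10000 + 89/1000 = 1957/10000

P(the patient has the disease|the test is positive) = (1067/10000) / (1957/10000) = 1067/1957

P(the patient has the disease|the test is positive) = 1067/1957 ≈ 54.52%


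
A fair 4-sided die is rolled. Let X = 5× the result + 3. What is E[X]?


E[die] = (1+4)/2 = 5/2
E[X] = 5×5/2 + 3 = 31/2

E[X] = 31/2


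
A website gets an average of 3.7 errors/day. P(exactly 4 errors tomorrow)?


Poisson(λ=3.7): P(X=4) = e^(-λ)×λ^k/k!
= e^(-3.7) × 3.7^4 / 4!
≈ 0.02472352647 × 187.4161 / 24 ≈ 0.193066

P(X=4) ≈ 0.193066 ≈ 19.31%


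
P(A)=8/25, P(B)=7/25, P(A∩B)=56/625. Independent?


P(A)×P(B) = 56/625
P(A∩B) = 56/625
Equal ✓ → Independent

Yes, independent


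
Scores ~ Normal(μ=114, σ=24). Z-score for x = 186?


z = (x - μ)/σ = (186 - 114)/24 = 3.0

z = 3.0


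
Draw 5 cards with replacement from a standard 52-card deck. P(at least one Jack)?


P(not a Jack) = 48/52 = 12/13
P(none in 5 draws) = (12/13)^5 = 248832/371293
P(≥1 Jack) = 1 - 248832/371293 = 122461/371293

P = 122461/371293 ≈ 32.98%


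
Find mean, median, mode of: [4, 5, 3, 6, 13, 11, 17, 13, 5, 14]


Sorted: [3, 4, 5, 5, 6, 11, 13, 13, 14, 17]
Mean = 91/10
Median = 17/2
Freq: {4: 1, 5: 2, 3: 1, 6: 1, 13: 2, 11: 1, 17: 1, 14: 1}
Mode: [5, 13]

Mean=91/10, Median=17/2, Mode=[5, 13]


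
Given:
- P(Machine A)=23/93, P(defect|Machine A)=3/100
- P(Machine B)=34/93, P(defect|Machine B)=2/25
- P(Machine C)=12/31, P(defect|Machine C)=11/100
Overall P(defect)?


P(B) = Σ P(B|Aᵢ)×P(Aᵢ)
  3/100×23/93 = 23/3100
  2/25×34/93 = 68/2325
  11/100×12/31 = 33/775
Sum = 737/9300

P(defect) = 737/9300 ≈ 7.92%


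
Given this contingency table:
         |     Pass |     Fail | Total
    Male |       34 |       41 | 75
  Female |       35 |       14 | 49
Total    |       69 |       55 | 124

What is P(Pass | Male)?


P(Pass | Male) = 34/(34+41) = 34/75

P(Pass|Male) = 34/75 ≈ 45.33%


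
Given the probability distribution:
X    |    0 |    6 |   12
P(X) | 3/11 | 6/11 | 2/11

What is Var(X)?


E[X] = 60/11
E[X²] = 504/11
Var(X) = E[X²] - (E[X])² = 504/11 - 3600/121 = 1944/121

Var(X) = 1944/121 ≈ 16.0661


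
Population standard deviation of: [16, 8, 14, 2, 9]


Mean = 49/5
  (16-49/5)²=961/25
  (8-49/5)²=81/25
  (14-49/5)²=441/25
  (2-49/5)²=1521/25
  (9-49/5)²=16/25
Σ(x-μ)² = 604/5
σ² = (604/5)/5 = 604/25

σ = √(604/25) ≈ 4.9153


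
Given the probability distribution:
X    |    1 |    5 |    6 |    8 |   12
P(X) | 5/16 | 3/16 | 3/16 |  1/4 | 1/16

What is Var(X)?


E[X] = 41/8
E[X²] = 147/4
Var(X) = E[X²] - (E[X])² = 147/4 - 1681/64 = 671/64

Var(X) = 671/64 ≈ 10.4844


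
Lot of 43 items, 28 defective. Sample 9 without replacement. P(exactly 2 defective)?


Hypergeometric: C(28,2)×C(15,7)/C(43,9)
= 378×6435/563921995 = 5346/1239389

P(X=2) = 5346/1239389 ≈ 0.43%


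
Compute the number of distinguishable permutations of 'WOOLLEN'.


Letters: 7, freq: {'W': 1, 'O': 2, 'L': 2, 'E': 1, 'N': 1}
7!/(1!×2!×2!×1!×1!) = 5040/4 = 1260

1260


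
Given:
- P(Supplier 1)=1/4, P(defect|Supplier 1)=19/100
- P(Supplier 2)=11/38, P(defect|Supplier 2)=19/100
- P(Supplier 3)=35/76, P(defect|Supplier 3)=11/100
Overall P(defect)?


P(B) = Σ P(B|Aᵢ)×P(Aᵢ)
  19/100×1/4 = 19/400
  19/100×11/38 = 11/200
  11/100×35/76 = 77/1520
Sum = 291/1900

P(defect) = 291/1900 ≈ 15.32%


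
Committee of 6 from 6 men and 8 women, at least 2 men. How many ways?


Count by #men:
  2M,4W: C(6,2)×C(8,4)=1050
  3M,3W: C(6,3)×C(8,3)=1120
  4M,2W: C(6,4)×C(8,2)=420
  5M,1W: C(6,5)×C(8,1)=48
  6M,0W: C(6,6)×C(8,0)=1
Total = 2639

2639


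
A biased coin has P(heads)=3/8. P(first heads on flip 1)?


Geometric: P(X=1) = (1-p)^(k-1)×p = (5/8)^0×3/8 = 3/8

P(X=1) = 3/8 ≈ 37.50%


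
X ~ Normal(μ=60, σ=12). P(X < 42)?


z = (42-60)/12 = -1.5
P(Z < -1.5) = 0.0668

P(X < 42) ≈ 0.0668


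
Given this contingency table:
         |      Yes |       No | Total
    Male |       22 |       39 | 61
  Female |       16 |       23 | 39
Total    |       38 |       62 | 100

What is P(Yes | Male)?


P(Yes | Male) = 22/(22+39) = 22/61

P(Yes|Male) = 22/61 ≈ 36.07%


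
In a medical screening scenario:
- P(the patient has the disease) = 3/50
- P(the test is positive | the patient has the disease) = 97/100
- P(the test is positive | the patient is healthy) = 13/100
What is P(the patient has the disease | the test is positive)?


Using Bayes' theorem:
P(A|B) = P(B|A)·P(A) / P(B)

P(the test is positive) = 97/100 × 3/50 + 13/100 × 47/50
= 291/5000 + 611/5000 = 451/2500

P(the patient has the disease|the test is positive) = (291/5000) / (451/2500) = 291/902

P(the patient has the disease|the test is positive) = 291/902 ≈ 32.26%


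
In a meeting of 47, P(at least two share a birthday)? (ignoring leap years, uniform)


P(all different) = Π(365-i)/365 for i=0..46
= 0.045226
P(match) = 1 - 0.045226 = 0.954774

P ≈ 0.9548 ≈ 95.48%


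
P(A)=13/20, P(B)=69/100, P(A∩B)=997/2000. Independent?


P(A)×P(B) = 897/2000
P(A∩B) = 997/2000
Not equal → NOT independent

No, not independent


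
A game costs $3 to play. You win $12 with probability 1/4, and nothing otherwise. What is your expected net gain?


E[gain] = (12-3)×1/4 + (-3)×3/4
= 9/4 - 9/4 = 0

Expected net gain = $0 ≈ $0.00


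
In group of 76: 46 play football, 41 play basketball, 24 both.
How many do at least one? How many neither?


|A∪B| = 46+41-24 = 63
Neither = 76-63 = 13

At least one: 63; Neither: 13


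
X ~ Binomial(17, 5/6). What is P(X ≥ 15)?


P(X ≥ 15) = Σ P(X=i) for i=15..17
P(X=15) = 518798828125/2115832430592
P(X=16) = 2593994140625/16926659444736
P(X=17) = 762939453125/16926659444736
Sum = 1251220703125/2821109907456

P(X ≥ 15) = 1251220703125/2821109907456 ≈ 44.35%


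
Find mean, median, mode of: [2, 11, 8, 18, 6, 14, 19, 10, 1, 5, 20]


Sorted: [1, 2, 5, 6, 8, 10, 11, 14, 18, 19, 20]
Mean = 114/11
Median = 10
Freq: {2: 1, 11: 1, 8: 1, 18: 1, 6: 1, 14: 1, 19: 1, 10: 1, 1: 1, 5: 1, 20: 1}
Mode: No mode

Mean=114/11, Median=10, Mode=No mode


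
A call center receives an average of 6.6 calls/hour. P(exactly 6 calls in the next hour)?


Poisson(λ=6.6): P(X=6) = e^(-λ)×λ^k/k!
= e^(-6.6) × 6.6^6 / 6!
≈ 0.001360368038 × 82653.950016 / 720 ≈ 0.156166

P(X=6) ≈ 0.156166 ≈ 15.62%
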